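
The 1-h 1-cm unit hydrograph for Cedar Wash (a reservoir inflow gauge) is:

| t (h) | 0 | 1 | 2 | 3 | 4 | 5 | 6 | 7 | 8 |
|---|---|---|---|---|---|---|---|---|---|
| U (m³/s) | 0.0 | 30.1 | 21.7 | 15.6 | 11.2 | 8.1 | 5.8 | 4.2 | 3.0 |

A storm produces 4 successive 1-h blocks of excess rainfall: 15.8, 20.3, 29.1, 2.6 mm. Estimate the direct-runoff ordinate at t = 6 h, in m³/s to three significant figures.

Q ≈ 62.3 m³/s

By discrete convolution, Q_j = Σ (P_i / 10 mm) · U_{j−i}.
At t = 6 h (j=6): Q = (15.8/10)·5.8 + (20.3/10)·8.1 + (29.1/10)·11.2 + (2.6/10)·15.6 = 62.3 m³/s.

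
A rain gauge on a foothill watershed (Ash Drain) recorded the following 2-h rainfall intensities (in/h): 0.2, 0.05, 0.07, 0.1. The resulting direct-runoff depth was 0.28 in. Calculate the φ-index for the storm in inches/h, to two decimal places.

φ ≈ 0.08 in/h

Only the 2 blocks with intensity above φ contribute runoff: 0.2, 0.1 in/h.
Σ(I−φ)·Δt = d  ⇒  (0.2+0.1 − 2φ)·2 = 0.28
φ = (0.3000 − 0.28/2) / 2 = 0.08 in/h.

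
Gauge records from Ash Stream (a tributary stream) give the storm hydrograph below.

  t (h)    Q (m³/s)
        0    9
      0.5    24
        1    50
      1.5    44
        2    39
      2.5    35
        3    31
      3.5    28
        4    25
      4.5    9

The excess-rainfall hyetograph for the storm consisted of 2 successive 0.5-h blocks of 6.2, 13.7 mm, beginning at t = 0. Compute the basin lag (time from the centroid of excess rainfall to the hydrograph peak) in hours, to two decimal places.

t_L ≈ 0.41 h

Centroid of excess rainfall: t_c = Σ P_i·t̄_i / ΣP_i = 0.5942 h (block centres at 0.25, 0.75 h).
Hydrograph peak occurs at t = 1 h, so basin lag t_L = 1 − 0.5942 = 0.41 h.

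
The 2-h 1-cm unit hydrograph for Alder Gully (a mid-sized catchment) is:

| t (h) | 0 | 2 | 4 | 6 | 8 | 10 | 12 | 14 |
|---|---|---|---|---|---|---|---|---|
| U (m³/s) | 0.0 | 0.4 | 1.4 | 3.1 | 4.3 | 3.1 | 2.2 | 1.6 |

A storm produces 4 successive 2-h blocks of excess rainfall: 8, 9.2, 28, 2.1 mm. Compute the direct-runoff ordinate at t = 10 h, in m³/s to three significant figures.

Q ≈ 15.4 m³/s

By discrete convolution, Q_j = Σ (P_i / 10 mm) · U_{j−i}.
At t = 10 h (j=5): Q = (8/10)·3.1 + (9.2/10)·4.3 + (28/10)·3.1 + (2.1/10)·1.4 = 15.4 m³/s.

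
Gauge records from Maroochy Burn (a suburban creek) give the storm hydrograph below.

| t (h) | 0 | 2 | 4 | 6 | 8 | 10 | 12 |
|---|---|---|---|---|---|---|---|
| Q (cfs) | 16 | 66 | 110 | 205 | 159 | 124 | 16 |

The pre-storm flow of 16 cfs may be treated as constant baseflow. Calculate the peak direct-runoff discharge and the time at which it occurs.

Subtracting baseflow gives direct-runoff ordinates: 0.0, 50.0, 94.0, 189.0, 143.0, 108.0, 0.0 cfs.
The maximum is 189.0 cfs, occurring at the reading for t = 6 h.

Q_p = 189.0 cfs at t = 6 h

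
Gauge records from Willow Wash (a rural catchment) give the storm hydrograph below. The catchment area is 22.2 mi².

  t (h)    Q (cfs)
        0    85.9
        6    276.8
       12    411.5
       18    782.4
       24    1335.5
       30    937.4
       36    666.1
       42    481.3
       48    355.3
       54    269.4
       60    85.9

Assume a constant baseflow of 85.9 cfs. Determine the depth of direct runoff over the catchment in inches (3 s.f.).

d ≈ 1.99 in

Direct runoff: 0.0, 190.9, 325.6, 696.5, 1249.6, 851.5, 580.2, 395.4, 269.4, 183.5, 0.0 cfs; ΣQ_DR = 4743 cfs.
V = ΣQ_DR · Δt = 4743 × 21600 s = 1.024 × 10^8 ft³.
Over A = 22.2 mi², depth = V / A = 1.99 in.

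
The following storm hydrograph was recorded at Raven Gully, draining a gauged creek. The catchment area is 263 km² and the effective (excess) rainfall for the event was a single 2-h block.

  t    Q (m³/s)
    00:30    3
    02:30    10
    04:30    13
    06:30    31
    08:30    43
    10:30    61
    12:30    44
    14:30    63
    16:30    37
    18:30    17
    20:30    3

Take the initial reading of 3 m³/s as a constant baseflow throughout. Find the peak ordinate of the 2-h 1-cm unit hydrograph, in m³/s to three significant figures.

Direct runoff: 0.0, 7.0, 10.0, 28.0, 40.0, 58.0, 41.0, 60.0, 34.0, 14.0, 0.0 m³/s; ΣQ_DR = 292.0 m³/s, peak = 60.0 m³/s.
Runoff depth d = ΣQ_DR·Δt / A = 292.0 × 7200 / (263 km²) = 7.994 mm.
The 1-cm UH is the DRH scaled by (10 mm)/d, so U_p = 60.0 × 10/7.994 = 75.1 m³/s.

U_p ≈ 75.1 m³/s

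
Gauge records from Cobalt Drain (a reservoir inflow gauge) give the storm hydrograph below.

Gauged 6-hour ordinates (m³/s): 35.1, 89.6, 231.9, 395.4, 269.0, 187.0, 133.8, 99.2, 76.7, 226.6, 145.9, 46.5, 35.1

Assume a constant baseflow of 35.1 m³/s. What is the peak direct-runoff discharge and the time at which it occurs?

Q_p = 360.3 m³/s at t = 18 h

Subtracting baseflow gives direct-runoff ordinates: 0.0, 54.5, 196.8, 360.3, 233.9, 151.9, 98.7, 64.1, 41.6, 191.5, 110.8, 11.4, 0.0 m³/s.
The maximum is 360.3 m³/s, occurring at the reading for t = 18 h.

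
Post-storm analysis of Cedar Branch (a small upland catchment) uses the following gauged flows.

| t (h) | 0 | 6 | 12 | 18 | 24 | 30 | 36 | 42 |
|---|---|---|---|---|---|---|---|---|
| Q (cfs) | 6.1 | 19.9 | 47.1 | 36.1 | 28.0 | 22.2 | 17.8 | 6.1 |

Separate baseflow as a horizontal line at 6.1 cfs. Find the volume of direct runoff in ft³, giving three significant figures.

V ≈ 2.91 × 10^6 ft³

Direct-runoff ordinates (Q − Q_b): 0.0, 13.8, 41.0, 30.0, 21.9, 16.1, 11.7, 0.0 cfs.
ΣQ_DR = 134.5 cfs.
With Δt = 6 h = 21600 s, V = ΣQ_DR · Δt = 134.5 × 21600 = 2.91 × 10^6 ft³.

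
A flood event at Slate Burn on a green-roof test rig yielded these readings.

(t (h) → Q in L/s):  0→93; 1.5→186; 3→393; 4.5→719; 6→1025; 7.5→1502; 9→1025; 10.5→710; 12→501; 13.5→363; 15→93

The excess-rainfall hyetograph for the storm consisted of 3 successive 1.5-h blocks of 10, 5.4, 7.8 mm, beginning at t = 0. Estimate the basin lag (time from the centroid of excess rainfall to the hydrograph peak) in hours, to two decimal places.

t_L ≈ 5.39 h

Centroid of excess rainfall: t_c = Σ P_i·t̄_i / ΣP_i = 2.1078 h (block centres at 0.75, 2.25, 3.75 h).
Hydrograph peak occurs at t = 7.5 h, so basin lag t_L = 7.5 − 2.1078 = 5.39 h.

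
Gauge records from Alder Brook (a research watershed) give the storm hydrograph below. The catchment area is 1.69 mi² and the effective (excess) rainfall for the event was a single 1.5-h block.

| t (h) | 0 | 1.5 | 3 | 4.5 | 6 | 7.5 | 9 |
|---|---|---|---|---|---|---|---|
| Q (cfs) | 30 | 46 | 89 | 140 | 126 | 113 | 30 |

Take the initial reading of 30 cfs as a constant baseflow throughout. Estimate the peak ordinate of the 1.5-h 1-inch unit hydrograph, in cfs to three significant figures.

U_p ≈ 220 cfs

Direct runoff: 0.0, 16.0, 59.0, 110.0, 96.0, 83.0, 0.0 cfs; ΣQ_DR = 364.0 cfs, peak = 110.0 cfs.
Runoff depth d = ΣQ_DR·Δt / A = 364.0 × 5400 / (1.69 mi²) = 0.5006 in.
The 1-inch UH is the DRH scaled by (1 in)/d, so U_p = 110.0 × 1/0.5006 = 220 cfs.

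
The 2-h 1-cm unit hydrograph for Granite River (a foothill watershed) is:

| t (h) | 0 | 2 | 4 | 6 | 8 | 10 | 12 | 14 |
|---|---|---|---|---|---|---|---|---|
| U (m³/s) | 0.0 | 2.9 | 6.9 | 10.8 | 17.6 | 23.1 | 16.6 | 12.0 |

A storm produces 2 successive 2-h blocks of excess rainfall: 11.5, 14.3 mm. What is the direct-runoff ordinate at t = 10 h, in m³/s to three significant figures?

Q ≈ 51.7 m³/s

By discrete convolution, Q_j = Σ (P_i / 10 mm) · U_{j−i}.
At t = 10 h (j=5): Q = (11.5/10)·23.1 + (14.3/10)·17.6 = 51.7 m³/s.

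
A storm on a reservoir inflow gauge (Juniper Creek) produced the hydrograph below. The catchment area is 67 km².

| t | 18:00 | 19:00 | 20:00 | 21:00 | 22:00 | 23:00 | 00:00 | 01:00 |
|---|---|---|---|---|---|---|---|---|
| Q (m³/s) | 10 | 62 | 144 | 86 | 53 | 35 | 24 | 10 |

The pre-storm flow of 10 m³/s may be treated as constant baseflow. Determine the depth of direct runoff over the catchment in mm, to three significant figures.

Direct runoff: 0.0, 52.0, 134.0, 76.0, 43.0, 25.0, 14.0, 0.0 m³/s; ΣQ_DR = 344.0 m³/s.
V = ΣQ_DR · Δt = 344.0 × 3600 s = 1.238 × 10^6 m³.
Over A = 67 km², depth = V / A = 18.5 mm.

d ≈ 18.5 mm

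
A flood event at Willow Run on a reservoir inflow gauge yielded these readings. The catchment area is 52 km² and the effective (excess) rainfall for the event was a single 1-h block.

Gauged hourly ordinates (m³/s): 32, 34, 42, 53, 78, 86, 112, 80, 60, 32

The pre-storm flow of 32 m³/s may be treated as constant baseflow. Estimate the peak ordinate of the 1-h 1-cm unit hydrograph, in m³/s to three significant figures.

Direct runoff: 0.0, 2.0, 10.0, 21.0, 46.0, 54.0, 80.0, 48.0, 28.0, 0.0 m³/s; ΣQ_DR = 289.0 m³/s, peak = 80.0 m³/s.
Runoff depth d = ΣQ_DR·Δt / A = 289.0 × 3600 / (52 km²) = 20.01 mm.
The 1-cm UH is the DRH scaled by (10 mm)/d, so U_p = 80.0 × 10/20.01 = 40.0 m³/s.

U_p ≈ 40.0 m³/s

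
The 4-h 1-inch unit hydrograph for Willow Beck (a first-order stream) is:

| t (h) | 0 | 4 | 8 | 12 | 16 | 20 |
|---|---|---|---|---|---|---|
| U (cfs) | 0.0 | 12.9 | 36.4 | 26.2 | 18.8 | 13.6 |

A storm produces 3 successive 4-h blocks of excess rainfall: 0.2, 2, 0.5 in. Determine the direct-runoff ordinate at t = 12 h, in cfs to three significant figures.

By discrete convolution, Q_j = Σ (P_i / 1 in) · U_{j−i}.
At t = 12 h (j=3): Q = (0.2/1)·26.2 + (2/1)·36.4 + (0.5/1)·12.9 = 84.5 cfs.

Q ≈ 84.5 cfs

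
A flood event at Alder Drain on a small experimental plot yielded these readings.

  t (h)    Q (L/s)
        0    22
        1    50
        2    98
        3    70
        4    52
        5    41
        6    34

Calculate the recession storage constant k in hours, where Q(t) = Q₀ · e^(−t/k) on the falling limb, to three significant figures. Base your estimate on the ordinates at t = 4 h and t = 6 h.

k ≈ 4.71 h

On the falling limb, Q drops from 52 to 34 L/s between t = 4 h and t = 6 h (Δt = 2 h).
k = −Δt / ln(Q₂/Q₁) = −2 / ln(34/52) = 4.71 h.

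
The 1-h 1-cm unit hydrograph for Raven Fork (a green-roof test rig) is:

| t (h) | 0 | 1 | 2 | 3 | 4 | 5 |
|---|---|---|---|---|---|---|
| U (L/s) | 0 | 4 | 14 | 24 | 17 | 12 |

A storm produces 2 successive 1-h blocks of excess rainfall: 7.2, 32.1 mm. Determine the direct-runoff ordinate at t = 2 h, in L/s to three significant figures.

Q ≈ 22.9 L/s

By discrete convolution, Q_j = Σ (P_i / 10 mm) · U_{j−i}.
At t = 2 h (j=2): Q = (7.2/10)·14 + (32.1/10)·4 = 22.9 L/s.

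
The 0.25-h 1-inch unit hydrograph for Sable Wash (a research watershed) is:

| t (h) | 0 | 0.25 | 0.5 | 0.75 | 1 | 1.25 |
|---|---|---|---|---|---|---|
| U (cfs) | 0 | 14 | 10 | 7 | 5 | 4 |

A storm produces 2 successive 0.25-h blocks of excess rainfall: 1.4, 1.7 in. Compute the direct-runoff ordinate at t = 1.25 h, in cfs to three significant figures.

Q ≈ 14.1 cfs

By discrete convolution, Q_j = Σ (P_i / 1 in) · U_{j−i}.
At t = 1.25 h (j=5): Q = (1.4/1)·4 + (1.7/1)·5 = 14.1 cfs.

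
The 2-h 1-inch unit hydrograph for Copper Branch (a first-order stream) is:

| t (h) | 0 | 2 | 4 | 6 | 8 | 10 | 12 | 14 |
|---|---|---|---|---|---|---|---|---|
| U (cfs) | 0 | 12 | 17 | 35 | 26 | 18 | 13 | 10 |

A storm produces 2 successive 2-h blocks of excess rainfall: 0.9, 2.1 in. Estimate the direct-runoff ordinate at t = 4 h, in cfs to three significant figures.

Q ≈ 40.5 cfs

By discrete convolution, Q_j = Σ (P_i / 1 in) · U_{j−i}.
At t = 4 h (j=2): Q = (0.9/1)·17 + (2.1/1)·12 = 40.5 cfs.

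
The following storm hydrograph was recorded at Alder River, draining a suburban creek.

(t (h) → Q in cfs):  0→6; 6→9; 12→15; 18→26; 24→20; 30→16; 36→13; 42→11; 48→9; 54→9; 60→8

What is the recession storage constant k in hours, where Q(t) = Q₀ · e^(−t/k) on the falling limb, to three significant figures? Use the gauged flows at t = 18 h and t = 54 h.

k ≈ 33.9 h

On the falling limb, Q drops from 26 to 9 cfs between t = 18 h and t = 54 h (Δt = 36 h).
k = −Δt / ln(Q₂/Q₁) = −36 / ln(9/26) = 33.9 h.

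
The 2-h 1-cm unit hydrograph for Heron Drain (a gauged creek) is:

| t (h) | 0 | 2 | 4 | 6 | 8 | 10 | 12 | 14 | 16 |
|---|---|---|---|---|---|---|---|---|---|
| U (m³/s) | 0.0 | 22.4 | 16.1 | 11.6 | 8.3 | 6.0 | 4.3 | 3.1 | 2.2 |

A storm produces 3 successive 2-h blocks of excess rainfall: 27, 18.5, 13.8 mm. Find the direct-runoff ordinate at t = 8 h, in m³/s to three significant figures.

By discrete convolution, Q_j = Σ (P_i / 10 mm) · U_{j−i}.
At t = 8 h (j=4): Q = (27/10)·8.3 + (18.5/10)·11.6 + (13.8/10)·16.1 = 66.1 m³/s.

Q ≈ 66.1 m³/s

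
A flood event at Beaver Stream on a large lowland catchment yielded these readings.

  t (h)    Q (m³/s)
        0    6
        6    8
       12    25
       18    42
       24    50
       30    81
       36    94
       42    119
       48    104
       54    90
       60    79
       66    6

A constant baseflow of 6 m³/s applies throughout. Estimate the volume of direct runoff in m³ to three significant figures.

V ≈ 1.37 × 10^7 m³

Direct-runoff ordinates (Q − Q_b): 0.0, 2.0, 19.0, 36.0, 44.0, 75.0, 88.0, 113.0, 98.0, 84.0, 73.0, 0.0 m³/s.
ΣQ_DR = 632.0 m³/s.
With Δt = 6 h = 21600 s, V = ΣQ_DR · Δt = 632.0 × 21600 = 1.37 × 10^7 m³.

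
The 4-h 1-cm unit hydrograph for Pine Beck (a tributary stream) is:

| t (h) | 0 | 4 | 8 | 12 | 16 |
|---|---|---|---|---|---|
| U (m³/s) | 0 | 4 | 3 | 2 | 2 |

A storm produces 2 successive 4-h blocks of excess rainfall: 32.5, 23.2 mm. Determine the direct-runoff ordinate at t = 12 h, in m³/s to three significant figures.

Q ≈ 13.5 m³/s

By discrete convolution, Q_j = Σ (P_i / 10 mm) · U_{j−i}.
At t = 12 h (j=3): Q = (32.5/10)·2 + (23.2/10)·3 = 13.5 m³/s.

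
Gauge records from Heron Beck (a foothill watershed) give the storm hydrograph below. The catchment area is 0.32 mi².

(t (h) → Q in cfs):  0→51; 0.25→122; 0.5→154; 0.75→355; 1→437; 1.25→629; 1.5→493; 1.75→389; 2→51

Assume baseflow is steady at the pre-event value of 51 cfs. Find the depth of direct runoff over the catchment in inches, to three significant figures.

Direct runoff: 0.0, 71.0, 103.0, 304.0, 386.0, 578.0, 442.0, 338.0, 0.0 cfs; ΣQ_DR = 2222 cfs.
V = ΣQ_DR · Δt = 2222 × 900 s = 2.000 × 10^6 ft³.
Over A = 0.32 mi², depth = V / A = 2.69 in.

d ≈ 2.69 in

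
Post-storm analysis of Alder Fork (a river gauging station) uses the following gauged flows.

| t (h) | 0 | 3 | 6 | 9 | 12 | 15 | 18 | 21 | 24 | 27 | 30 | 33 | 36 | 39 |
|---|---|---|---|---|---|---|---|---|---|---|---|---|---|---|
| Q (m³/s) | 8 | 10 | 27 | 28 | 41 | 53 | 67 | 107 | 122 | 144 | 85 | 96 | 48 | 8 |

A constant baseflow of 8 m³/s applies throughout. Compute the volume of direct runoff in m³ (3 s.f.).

V ≈ 7.91 × 10^6 m³

Direct-runoff ordinates (Q − Q_b): 0.0, 2.0, 19.0, 20.0, 33.0, 45.0, 59.0, 99.0, 114.0, 136.0, 77.0, 88.0, 40.0, 0.0 m³/s.
ΣQ_DR = 732.0 m³/s.
With Δt = 3 h = 10800 s, V = ΣQ_DR · Δt = 732.0 × 10800 = 7.91 × 10^6 m³.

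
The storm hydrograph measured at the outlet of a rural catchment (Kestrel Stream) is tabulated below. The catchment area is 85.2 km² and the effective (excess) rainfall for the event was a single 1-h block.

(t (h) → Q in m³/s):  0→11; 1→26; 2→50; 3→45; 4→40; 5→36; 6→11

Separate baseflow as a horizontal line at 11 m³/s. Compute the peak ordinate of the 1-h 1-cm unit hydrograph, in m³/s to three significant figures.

Direct runoff: 0.0, 15.0, 39.0, 34.0, 29.0, 25.0, 0.0 m³/s; ΣQ_DR = 142.0 m³/s, peak = 39.0 m³/s.
Runoff depth d = ΣQ_DR·Δt / A = 142.0 × 3600 / (85.2 km²) = 6.000 mm.
The 1-cm UH is the DRH scaled by (10 mm)/d, so U_p = 39.0 × 10/6.000 = 65.0 m³/s.

U_p ≈ 65.0 m³/s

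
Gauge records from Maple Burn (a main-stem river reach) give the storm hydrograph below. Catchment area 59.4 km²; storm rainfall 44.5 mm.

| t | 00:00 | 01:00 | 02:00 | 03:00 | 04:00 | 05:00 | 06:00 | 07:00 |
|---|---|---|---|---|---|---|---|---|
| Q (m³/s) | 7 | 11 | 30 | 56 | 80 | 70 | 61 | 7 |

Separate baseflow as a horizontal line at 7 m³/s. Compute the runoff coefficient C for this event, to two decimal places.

C ≈ 0.36

ΣQ_DR = 266.0 m³/s; V = ΣQ_DR·Δt = 9.576 × 10^5 m³.
Runoff depth d = V / A = 16.12 mm.
C = d / P = 16.12 / 44.5 = 0.36.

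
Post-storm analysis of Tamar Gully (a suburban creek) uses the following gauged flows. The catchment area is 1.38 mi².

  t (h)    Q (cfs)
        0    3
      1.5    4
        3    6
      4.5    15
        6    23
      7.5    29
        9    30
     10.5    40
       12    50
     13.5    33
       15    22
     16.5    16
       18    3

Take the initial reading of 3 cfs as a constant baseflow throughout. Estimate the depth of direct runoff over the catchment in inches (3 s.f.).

d ≈ 0.396 in

Direct runoff: 0.0, 1.0, 3.0, 12.0, 20.0, 26.0, 27.0, 37.0, 47.0, 30.0, 19.0, 13.0, 0.0 cfs; ΣQ_DR = 235.0 cfs.
V = ΣQ_DR · Δt = 235.0 × 5400 s = 1.269 × 10^6 ft³.
Over A = 1.38 mi², depth = V / A = 0.396 in.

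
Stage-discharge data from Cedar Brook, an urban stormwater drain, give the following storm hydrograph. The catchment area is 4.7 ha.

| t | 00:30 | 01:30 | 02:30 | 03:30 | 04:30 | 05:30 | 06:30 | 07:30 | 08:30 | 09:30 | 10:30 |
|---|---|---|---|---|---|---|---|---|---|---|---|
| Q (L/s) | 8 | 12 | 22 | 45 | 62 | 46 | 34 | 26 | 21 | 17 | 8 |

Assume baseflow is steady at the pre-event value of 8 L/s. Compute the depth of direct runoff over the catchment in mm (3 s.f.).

Direct runoff: 0.0, 4.0, 14.0, 37.0, 54.0, 38.0, 26.0, 18.0, 13.0, 9.0, 0.0 L/s; ΣQ_DR = 213.0 L/s.
V = ΣQ_DR · Δt = 213.0 × 3600 s = 7.668 × 10^5 L.
Over A = 4.7 ha, depth = V / A = 16.3 mm.

d ≈ 16.3 mm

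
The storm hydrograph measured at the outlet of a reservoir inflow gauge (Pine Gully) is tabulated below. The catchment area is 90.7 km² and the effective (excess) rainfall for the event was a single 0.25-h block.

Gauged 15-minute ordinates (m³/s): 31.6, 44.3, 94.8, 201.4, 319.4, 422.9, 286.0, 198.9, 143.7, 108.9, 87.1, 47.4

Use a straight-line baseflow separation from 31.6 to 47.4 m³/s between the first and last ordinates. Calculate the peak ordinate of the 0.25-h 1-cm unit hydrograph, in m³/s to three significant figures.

Direct runoff: 0.00, 11.26, 60.33, 165.49, 282.05, 384.12, 245.78, 157.25, 100.61, 64.37, 41.14, 0.00 m³/s; ΣQ_DR = 1512 m³/s, peak = 384.12 m³/s.
Runoff depth d = ΣQ_DR·Δt / A = 1512 × 900 / (90.7 km²) = 15.01 mm.
The 1-cm UH is the DRH scaled by (10 mm)/d, so U_p = 384.12 × 10/15.01 = 256 m³/s.

U_p ≈ 256 m³/s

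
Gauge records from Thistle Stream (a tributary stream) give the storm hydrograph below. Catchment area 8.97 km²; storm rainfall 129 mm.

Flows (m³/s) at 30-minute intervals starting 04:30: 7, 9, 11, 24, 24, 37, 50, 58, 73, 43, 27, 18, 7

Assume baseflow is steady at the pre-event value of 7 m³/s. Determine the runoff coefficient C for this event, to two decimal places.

ΣQ_DR = 297.0 m³/s; V = ΣQ_DR·Δt = 5.346 × 10^5 m³.
Runoff depth d = V / A = 59.60 mm.
C = d / P = 59.60 / 129 = 0.46.

C ≈ 0.46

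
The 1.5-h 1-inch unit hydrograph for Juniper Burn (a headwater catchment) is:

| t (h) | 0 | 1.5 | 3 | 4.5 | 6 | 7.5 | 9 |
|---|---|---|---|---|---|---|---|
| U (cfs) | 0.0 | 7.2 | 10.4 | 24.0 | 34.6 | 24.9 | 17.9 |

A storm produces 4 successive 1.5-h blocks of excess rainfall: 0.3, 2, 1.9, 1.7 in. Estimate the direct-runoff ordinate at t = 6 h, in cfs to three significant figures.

Q ≈ 90.4 cfs

By discrete convolution, Q_j = Σ (P_i / 1 in) · U_{j−i}.
At t = 6 h (j=4): Q = (0.3/1)·34.6 + (2/1)·24.0 + (1.9/1)·10.4 + (1.7/1)·7.2 = 90.4 cfs.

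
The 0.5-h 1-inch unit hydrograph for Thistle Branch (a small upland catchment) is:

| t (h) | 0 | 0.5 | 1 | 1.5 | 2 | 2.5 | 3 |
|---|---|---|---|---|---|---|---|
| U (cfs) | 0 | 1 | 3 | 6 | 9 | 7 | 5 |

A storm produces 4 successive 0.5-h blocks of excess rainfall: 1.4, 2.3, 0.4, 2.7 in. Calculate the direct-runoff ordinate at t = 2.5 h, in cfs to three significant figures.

Q ≈ 41.0 cfs

By discrete convolution, Q_j = Σ (P_i / 1 in) · U_{j−i}.
At t = 2.5 h (j=5): Q = (1.4/1)·7 + (2.3/1)·9 + (0.4/1)·6 + (2.7/1)·3 = 41.0 cfs.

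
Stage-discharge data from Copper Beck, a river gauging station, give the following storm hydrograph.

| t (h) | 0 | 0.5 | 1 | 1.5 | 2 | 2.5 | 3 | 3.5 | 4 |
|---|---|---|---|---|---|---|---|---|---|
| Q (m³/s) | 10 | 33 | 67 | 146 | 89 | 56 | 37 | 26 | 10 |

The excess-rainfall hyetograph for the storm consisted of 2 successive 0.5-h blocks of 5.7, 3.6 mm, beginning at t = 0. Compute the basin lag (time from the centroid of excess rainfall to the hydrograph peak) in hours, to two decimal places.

t_L ≈ 1.06 h

Centroid of excess rainfall: t_c = Σ P_i·t̄_i / ΣP_i = 0.4435 h (block centres at 0.25, 0.75 h).
Hydrograph peak occurs at t = 1.5 h, so basin lag t_L = 1.5 − 0.4435 = 1.06 h.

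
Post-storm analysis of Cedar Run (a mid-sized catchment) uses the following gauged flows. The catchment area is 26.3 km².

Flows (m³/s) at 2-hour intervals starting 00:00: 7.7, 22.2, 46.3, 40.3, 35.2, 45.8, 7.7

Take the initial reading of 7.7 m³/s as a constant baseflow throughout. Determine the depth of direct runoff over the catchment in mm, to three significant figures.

Direct runoff: 0.0, 14.5, 38.6, 32.6, 27.5, 38.1, 0.0 m³/s; ΣQ_DR = 151.3 m³/s.
V = ΣQ_DR · Δt = 151.3 × 7200 s = 1.089 × 10^6 m³.
Over A = 26.3 km², depth = V / A = 41.4 mm.

d ≈ 41.4 mm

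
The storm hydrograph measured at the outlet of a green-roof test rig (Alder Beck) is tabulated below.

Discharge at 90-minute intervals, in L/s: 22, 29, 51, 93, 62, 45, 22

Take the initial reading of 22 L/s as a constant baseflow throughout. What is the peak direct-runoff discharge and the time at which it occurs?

Subtracting baseflow gives direct-runoff ordinates: 0.0, 7.0, 29.0, 71.0, 40.0, 23.0, 0.0 L/s.
The maximum is 71.0 L/s, occurring at the reading for t = 4.5 h.

Q_p = 71.0 L/s at t = 4.5 h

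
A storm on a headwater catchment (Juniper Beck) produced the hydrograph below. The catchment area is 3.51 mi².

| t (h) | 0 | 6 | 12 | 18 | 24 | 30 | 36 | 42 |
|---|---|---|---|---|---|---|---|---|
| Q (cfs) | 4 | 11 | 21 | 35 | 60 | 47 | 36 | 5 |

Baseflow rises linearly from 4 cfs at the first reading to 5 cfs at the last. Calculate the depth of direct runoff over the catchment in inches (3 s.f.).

d ≈ 0.485 in

Direct runoff: 0.00, 6.86, 16.71, 30.57, 55.43, 42.29, 31.14, 0.00 cfs; ΣQ_DR = 183.0 cfs.
V = ΣQ_DR · Δt = 183.0 × 21600 s = 3.953 × 10^6 ft³.
Over A = 3.51 mi², depth = V / A = 0.485 in.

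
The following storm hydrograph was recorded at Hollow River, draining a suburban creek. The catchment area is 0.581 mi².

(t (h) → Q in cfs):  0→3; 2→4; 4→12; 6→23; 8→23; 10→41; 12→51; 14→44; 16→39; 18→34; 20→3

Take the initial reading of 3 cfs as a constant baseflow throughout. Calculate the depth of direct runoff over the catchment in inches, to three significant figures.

d ≈ 1.30 in

Direct runoff: 0.0, 1.0, 9.0, 20.0, 20.0, 38.0, 48.0, 41.0, 36.0, 31.0, 0.0 cfs; ΣQ_DR = 244.0 cfs.
V = ΣQ_DR · Δt = 244.0 × 7200 s = 1.757 × 10^6 ft³.
Over A = 0.581 mi², depth = V / A = 1.30 in.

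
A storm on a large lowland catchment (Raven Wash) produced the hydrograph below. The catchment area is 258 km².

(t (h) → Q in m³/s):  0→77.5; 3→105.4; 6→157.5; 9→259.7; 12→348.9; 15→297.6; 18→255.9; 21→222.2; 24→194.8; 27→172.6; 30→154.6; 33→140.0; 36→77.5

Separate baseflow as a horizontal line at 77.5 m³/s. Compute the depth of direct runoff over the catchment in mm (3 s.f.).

Direct runoff: 0.0, 27.9, 80.0, 182.2, 271.4, 220.1, 178.4, 144.7, 117.3, 95.1, 77.1, 62.5, 0.0 m³/s; ΣQ_DR = 1457 m³/s.
V = ΣQ_DR · Δt = 1457 × 10800 s = 1.573 × 10^7 m³.
Over A = 258 km², depth = V / A = 61.0 mm.

d ≈ 61.0 mm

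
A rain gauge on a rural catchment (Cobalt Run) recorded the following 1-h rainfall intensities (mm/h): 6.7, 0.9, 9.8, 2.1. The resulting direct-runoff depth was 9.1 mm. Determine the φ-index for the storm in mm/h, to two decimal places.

φ ≈ 3.70 mm/h

Only the 2 blocks with intensity above φ contribute runoff: 6.7, 9.8 mm/h.
Σ(I−φ)·Δt = d  ⇒  (6.7+9.8 − 2φ)·1 = 9.1
φ = (16.50 − 9.1/1) / 2 = 3.70 mm/h.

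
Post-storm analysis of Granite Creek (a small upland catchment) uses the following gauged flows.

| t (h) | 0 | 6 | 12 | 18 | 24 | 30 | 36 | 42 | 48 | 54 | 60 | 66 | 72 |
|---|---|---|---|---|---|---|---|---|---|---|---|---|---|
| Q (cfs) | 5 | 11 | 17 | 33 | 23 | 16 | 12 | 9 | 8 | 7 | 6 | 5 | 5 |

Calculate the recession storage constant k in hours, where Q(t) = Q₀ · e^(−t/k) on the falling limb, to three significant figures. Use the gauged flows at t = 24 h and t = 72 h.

k ≈ 31.5 h

On the falling limb, Q drops from 23 to 5 cfs between t = 24 h and t = 72 h (Δt = 48 h).
k = −Δt / ln(Q₂/Q₁) = −48 / ln(5/23) = 31.5 h.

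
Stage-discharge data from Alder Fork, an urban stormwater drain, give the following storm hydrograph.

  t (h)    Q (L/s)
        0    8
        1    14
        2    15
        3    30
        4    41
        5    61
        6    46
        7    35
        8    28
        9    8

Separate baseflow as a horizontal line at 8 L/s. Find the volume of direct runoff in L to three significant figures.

Direct-runoff ordinates (Q − Q_b): 0.0, 6.0, 7.0, 22.0, 33.0, 53.0, 38.0, 27.0, 20.0, 0.0 L/s.
ΣQ_DR = 206.0 L/s.
With Δt = 1 h = 3600 s, V = ΣQ_DR · Δt = 206.0 × 3600 = 7.42 × 10^5 L.

V ≈ 7.42 × 10^5 L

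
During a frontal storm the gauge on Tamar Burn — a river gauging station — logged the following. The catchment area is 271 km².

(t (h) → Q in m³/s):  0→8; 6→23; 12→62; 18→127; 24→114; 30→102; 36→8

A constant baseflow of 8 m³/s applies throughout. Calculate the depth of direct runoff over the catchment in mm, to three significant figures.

Direct runoff: 0.0, 15.0, 54.0, 119.0, 106.0, 94.0, 0.0 m³/s; ΣQ_DR = 388.0 m³/s.
V = ΣQ_DR · Δt = 388.0 × 21600 s = 8.381 × 10^6 m³.
Over A = 271 km², depth = V / A = 30.9 mm.

d ≈ 30.9 mm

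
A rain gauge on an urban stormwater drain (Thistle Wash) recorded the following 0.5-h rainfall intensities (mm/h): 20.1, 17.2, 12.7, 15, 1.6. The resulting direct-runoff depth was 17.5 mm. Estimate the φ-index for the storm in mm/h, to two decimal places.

Only the 4 blocks with intensity above φ contribute runoff: 20.1, 17.2, 12.7, 15 mm/h.
Σ(I−φ)·Δt = d  ⇒  (20.1+17.2+12.7+15 − 4φ)·0.5 = 17.5
φ = (65.00 − 17.5/0.5) / 4 = 7.50 mm/h.

φ ≈ 7.50 mm/h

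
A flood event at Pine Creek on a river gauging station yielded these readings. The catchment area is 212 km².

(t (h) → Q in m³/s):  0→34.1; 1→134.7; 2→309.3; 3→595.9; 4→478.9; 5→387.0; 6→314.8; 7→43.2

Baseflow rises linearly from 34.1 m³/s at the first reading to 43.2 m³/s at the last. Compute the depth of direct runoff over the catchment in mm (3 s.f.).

Direct runoff: 0.00, 99.30, 272.60, 557.90, 439.60, 346.40, 272.90, 0.00 m³/s; ΣQ_DR = 1989 m³/s.
V = ΣQ_DR · Δt = 1989 × 3600 s = 7.159 × 10^6 m³.
Over A = 212 km², depth = V / A = 33.8 mm.

d ≈ 33.8 mm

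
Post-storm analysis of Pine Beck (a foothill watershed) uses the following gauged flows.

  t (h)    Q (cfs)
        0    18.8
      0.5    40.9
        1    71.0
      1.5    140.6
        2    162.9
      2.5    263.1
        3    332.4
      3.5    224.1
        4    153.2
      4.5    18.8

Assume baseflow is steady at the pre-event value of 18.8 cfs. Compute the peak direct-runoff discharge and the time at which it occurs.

Q_p = 313.6 cfs at t = 3 h

Subtracting baseflow gives direct-runoff ordinates: 0.0, 22.1, 52.2, 121.8, 144.1, 244.3, 313.6, 205.3, 134.4, 0.0 cfs.
The maximum is 313.6 cfs, occurring at the reading for t = 3 h.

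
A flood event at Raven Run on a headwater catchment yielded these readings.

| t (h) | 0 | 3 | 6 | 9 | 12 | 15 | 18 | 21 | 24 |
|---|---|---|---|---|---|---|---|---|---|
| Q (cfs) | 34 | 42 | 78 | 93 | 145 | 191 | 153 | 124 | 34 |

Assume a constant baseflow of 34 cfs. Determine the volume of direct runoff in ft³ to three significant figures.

Direct-runoff ordinates (Q − Q_b): 0.0, 8.0, 44.0, 59.0, 111.0, 157.0, 119.0, 90.0, 0.0 cfs.
ΣQ_DR = 588.0 cfs.
With Δt = 3 h = 10800 s, V = ΣQ_DR · Δt = 588.0 × 10800 = 6.35 × 10^6 ft³.

V ≈ 6.35 × 10^6 ft³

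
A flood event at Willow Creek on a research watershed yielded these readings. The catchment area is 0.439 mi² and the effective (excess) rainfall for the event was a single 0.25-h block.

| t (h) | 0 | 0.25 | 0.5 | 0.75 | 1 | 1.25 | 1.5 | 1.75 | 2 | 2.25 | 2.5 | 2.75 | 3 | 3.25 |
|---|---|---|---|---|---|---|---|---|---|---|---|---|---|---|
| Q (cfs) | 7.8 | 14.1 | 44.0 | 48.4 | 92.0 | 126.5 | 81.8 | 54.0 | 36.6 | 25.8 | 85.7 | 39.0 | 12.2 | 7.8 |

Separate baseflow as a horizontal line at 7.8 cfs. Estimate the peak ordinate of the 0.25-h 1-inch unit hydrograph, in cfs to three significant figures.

Direct runoff: 0.0, 6.3, 36.2, 40.6, 84.2, 118.7, 74.0, 46.2, 28.8, 18.0, 77.9, 31.2, 4.4, 0.0 cfs; ΣQ_DR = 566.5 cfs, peak = 118.7 cfs.
Runoff depth d = ΣQ_DR·Δt / A = 566.5 × 900 / (0.439 mi²) = 0.4999 in.
The 1-inch UH is the DRH scaled by (1 in)/d, so U_p = 118.7 × 1/0.4999 = 237 cfs.

U_p ≈ 237 cfs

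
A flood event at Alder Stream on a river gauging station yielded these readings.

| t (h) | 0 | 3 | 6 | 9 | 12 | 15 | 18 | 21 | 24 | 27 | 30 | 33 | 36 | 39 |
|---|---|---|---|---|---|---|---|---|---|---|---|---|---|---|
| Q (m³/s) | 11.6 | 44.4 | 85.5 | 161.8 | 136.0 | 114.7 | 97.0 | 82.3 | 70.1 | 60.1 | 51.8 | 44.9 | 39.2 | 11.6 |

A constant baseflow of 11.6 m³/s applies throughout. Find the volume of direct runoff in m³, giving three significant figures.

Direct-runoff ordinates (Q − Q_b): 0.0, 32.8, 73.9, 150.2, 124.4, 103.1, 85.4, 70.7, 58.5, 48.5, 40.2, 33.3, 27.6, 0.0 m³/s.
ΣQ_DR = 848.6 m³/s.
With Δt = 3 h = 10800 s, V = ΣQ_DR · Δt = 848.6 × 10800 = 9.16 × 10^6 m³.

V ≈ 9.16 × 10^6 m³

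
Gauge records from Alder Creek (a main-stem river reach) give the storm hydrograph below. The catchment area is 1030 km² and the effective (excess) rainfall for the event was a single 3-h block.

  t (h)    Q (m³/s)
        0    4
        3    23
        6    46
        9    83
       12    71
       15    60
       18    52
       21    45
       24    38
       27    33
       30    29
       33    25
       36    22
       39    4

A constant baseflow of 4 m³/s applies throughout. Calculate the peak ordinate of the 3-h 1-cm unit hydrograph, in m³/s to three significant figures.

Direct runoff: 0.0, 19.0, 42.0, 79.0, 67.0, 56.0, 48.0, 41.0, 34.0, 29.0, 25.0, 21.0, 18.0, 0.0 m³/s; ΣQ_DR = 479.0 m³/s, peak = 79.0 m³/s.
Runoff depth d = ΣQ_DR·Δt / A = 479.0 × 10800 / (1030 km²) = 5.023 mm.
The 1-cm UH is the DRH scaled by (10 mm)/d, so U_p = 79.0 × 10/5.023 = 157 m³/s.

U_p ≈ 157 m³/s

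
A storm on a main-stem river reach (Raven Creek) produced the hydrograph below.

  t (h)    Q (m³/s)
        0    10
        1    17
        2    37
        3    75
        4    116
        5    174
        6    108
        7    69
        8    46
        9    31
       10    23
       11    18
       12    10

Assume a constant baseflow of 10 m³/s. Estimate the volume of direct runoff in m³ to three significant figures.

Direct-runoff ordinates (Q − Q_b): 0.0, 7.0, 27.0, 65.0, 106.0, 164.0, 98.0, 59.0, 36.0, 21.0, 13.0, 8.0, 0.0 m³/s.
ΣQ_DR = 604.0 m³/s.
With Δt = 1 h = 3600 s, V = ΣQ_DR · Δt = 604.0 × 3600 = 2.17 × 10^6 m³.

V ≈ 2.17 × 10^6 m³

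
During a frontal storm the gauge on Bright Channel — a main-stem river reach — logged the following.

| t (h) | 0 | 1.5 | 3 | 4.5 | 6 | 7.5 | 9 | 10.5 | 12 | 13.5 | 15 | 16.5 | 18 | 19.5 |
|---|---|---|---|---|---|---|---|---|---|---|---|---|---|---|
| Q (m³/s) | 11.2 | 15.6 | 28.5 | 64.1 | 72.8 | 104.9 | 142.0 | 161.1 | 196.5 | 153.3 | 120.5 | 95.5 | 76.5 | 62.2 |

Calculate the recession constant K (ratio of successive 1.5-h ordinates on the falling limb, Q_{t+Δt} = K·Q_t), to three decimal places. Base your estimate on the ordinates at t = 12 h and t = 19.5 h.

K ≈ 0.794

Using the recession-limb readings at t = 12 h and t = 19.5 h: Q falls from 196.5 to 62.2 m³/s over 5 intervals.
K = (Q₂/Q₁)^(1/5) = (62.2/196.5)^(1/5) = 0.794.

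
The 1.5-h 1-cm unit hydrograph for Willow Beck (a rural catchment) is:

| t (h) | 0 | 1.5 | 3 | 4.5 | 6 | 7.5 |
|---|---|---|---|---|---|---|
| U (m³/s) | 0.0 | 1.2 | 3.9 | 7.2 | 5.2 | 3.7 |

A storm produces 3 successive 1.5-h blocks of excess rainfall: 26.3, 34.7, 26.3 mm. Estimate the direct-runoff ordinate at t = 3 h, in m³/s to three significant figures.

Q ≈ 14.4 m³/s

By discrete convolution, Q_j = Σ (P_i / 10 mm) · U_{j−i}.
At t = 3 h (j=2): Q = (26.3/10)·3.9 + (34.7/10)·1.2 + (26.3/10)·0.0 = 14.4 m³/s.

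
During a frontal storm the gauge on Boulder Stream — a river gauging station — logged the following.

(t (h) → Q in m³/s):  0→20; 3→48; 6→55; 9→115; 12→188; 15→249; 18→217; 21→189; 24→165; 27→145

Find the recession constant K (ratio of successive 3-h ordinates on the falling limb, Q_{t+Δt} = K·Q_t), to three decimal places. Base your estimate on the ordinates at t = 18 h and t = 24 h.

K ≈ 0.872

Using the recession-limb readings at t = 18 h and t = 24 h: Q falls from 217 to 165 m³/s over 2 intervals.
K = (Q₂/Q₁)^(1/2) = (165/217)^(1/2) = 0.872.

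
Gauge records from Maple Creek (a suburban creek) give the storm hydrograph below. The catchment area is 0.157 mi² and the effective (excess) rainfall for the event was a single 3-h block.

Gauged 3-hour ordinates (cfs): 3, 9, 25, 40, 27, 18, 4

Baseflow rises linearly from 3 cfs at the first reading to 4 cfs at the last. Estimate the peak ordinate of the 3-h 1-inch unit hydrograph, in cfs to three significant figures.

U_p ≈ 12.1 cfs

Direct runoff: 0.00, 5.83, 21.67, 36.50, 23.33, 14.17, 0.00 cfs; ΣQ_DR = 101.5 cfs, peak = 36.50 cfs.
Runoff depth d = ΣQ_DR·Δt / A = 101.5 × 10800 / (0.157 mi²) = 3.005 in.
The 1-inch UH is the DRH scaled by (1 in)/d, so U_p = 36.50 × 1/3.005 = 12.1 cfs.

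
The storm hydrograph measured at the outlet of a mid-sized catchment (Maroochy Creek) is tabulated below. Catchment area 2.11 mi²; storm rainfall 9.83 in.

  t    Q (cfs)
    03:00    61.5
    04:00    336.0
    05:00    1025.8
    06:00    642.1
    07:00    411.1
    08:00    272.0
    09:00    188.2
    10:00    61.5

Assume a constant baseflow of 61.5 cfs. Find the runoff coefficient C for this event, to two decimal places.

ΣQ_DR = 2506 cfs; V = ΣQ_DR·Δt = 9.022 × 10^6 ft³.
Runoff depth d = V / A = 1.841 in.
C = d / P = 1.841 / 9.83 = 0.19.

C ≈ 0.19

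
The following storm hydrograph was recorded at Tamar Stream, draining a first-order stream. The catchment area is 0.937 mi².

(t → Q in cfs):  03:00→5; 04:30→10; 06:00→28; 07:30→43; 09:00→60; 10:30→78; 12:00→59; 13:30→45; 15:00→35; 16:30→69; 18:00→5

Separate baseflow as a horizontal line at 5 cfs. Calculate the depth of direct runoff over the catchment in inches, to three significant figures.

Direct runoff: 0.0, 5.0, 23.0, 38.0, 55.0, 73.0, 54.0, 40.0, 30.0, 64.0, 0.0 cfs; ΣQ_DR = 382.0 cfs.
V = ΣQ_DR · Δt = 382.0 × 5400 s = 2.063 × 10^6 ft³.
Over A = 0.937 mi², depth = V / A = 0.948 in.

d ≈ 0.948 in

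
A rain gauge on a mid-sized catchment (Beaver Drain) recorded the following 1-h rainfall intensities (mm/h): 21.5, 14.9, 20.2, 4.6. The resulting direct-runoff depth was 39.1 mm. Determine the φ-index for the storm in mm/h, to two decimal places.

φ ≈ 5.83 mm/h

Only the 3 blocks with intensity above φ contribute runoff: 21.5, 14.9, 20.2 mm/h.
Σ(I−φ)·Δt = d  ⇒  (21.5+14.9+20.2 − 3φ)·1 = 39.1
φ = (56.60 − 39.1/1) / 3 = 5.83 mm/h.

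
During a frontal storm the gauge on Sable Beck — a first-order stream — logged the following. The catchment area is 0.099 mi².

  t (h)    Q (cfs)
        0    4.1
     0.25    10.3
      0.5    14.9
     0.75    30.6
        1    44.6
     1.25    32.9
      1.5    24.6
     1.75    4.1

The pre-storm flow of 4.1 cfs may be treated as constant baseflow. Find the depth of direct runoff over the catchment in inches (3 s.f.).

d ≈ 0.522 in

Direct runoff: 0.0, 6.2, 10.8, 26.5, 40.5, 28.8, 20.5, 0.0 cfs; ΣQ_DR = 133.3 cfs.
V = ΣQ_DR · Δt = 133.3 × 900 s = 1.200 × 10^5 ft³.
Over A = 0.099 mi², depth = V / A = 0.522 in.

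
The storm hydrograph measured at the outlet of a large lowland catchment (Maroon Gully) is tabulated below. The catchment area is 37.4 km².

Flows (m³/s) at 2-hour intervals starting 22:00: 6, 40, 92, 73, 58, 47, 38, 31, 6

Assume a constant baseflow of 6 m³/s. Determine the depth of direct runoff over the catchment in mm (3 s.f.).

d ≈ 64.9 mm

Direct runoff: 0.0, 34.0, 86.0, 67.0, 52.0, 41.0, 32.0, 25.0, 0.0 m³/s; ΣQ_DR = 337.0 m³/s.
V = ΣQ_DR · Δt = 337.0 × 7200 s = 2.426 × 10^6 m³.
Over A = 37.4 km², depth = V / A = 64.9 mm.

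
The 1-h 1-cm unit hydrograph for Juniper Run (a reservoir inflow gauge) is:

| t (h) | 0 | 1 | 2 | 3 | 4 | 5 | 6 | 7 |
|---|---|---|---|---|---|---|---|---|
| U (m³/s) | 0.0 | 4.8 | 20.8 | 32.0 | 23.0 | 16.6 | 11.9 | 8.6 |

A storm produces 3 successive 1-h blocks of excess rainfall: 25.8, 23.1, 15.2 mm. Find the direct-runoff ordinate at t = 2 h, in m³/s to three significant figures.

By discrete convolution, Q_j = Σ (P_i / 10 mm) · U_{j−i}.
At t = 2 h (j=2): Q = (25.8/10)·20.8 + (23.1/10)·4.8 + (15.2/10)·0.0 = 64.8 m³/s.

Q ≈ 64.8 m³/s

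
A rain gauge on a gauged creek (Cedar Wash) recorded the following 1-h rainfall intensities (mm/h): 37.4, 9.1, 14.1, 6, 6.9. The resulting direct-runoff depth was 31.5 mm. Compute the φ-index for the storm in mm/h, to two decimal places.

φ ≈ 10.00 mm/h

Only the 2 blocks with intensity above φ contribute runoff: 37.4, 14.1 mm/h.
Σ(I−φ)·Δt = d  ⇒  (37.4+14.1 − 2φ)·1 = 31.5
φ = (51.50 − 31.5/1) / 2 = 10.00 mm/h.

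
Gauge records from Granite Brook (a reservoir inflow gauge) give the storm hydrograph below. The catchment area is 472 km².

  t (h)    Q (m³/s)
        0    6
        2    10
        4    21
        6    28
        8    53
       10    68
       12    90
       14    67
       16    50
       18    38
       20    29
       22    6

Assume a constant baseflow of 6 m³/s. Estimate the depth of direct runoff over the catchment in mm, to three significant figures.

Direct runoff: 0.0, 4.0, 15.0, 22.0, 47.0, 62.0, 84.0, 61.0, 44.0, 32.0, 23.0, 0.0 m³/s; ΣQ_DR = 394.0 m³/s.
V = ΣQ_DR · Δt = 394.0 × 7200 s = 2.837 × 10^6 m³.
Over A = 472 km², depth = V / A = 6.01 mm.

d ≈ 6.01 mm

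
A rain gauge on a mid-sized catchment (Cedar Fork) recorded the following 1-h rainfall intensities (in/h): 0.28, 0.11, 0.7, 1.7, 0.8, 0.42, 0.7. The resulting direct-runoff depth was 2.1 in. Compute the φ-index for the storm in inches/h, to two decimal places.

Only the 4 blocks with intensity above φ contribute runoff: 0.7, 1.7, 0.8, 0.7 in/h.
Σ(I−φ)·Δt = d  ⇒  (0.7+1.7+0.8+0.7 − 4φ)·1 = 2.1
φ = (3.900 − 2.1/1) / 4 = 0.45 in/h.

φ ≈ 0.45 in/h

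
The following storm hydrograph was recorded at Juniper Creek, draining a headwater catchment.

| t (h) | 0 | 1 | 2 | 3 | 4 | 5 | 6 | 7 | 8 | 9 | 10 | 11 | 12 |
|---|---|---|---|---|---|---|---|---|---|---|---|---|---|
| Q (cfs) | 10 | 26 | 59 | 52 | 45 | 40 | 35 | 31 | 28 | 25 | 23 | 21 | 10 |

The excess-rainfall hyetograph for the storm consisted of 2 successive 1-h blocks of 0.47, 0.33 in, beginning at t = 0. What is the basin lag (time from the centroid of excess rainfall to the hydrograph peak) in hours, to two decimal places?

t_L ≈ 1.09 h

Centroid of excess rainfall: t_c = Σ P_i·t̄_i / ΣP_i = 0.9125 h (block centres at 0.5, 1.5 h).
Hydrograph peak occurs at t = 2 h, so basin lag t_L = 2 − 0.9125 = 1.09 h.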